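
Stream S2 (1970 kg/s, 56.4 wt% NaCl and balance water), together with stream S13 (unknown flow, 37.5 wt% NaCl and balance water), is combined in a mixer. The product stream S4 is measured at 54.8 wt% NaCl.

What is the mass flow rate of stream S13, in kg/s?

182.2 kg/s

Let S13 be the unknown flow. Total out = 1970 + S13.
NaCl balance: 1111.1 + 0.375·S13 = 0.548·(1970 + S13)
(0.375 − 0.548)·S13 = 0.548×1970 − 1111.1 = -31.52
S13 = -31.52 / -0.173 = 182.2 kg/s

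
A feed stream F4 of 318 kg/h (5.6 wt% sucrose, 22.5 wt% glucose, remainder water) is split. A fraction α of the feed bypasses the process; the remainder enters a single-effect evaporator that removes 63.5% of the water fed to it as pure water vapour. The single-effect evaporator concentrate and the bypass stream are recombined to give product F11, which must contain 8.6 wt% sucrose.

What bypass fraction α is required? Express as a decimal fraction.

0.236

All 318×0.056 = 17.808 kg/h of sucrose reaches F11, so F11 = 17.808/0.086 = 207.07 kg/h and vapour = 110.93 kg/h.
The evaporator receives (1−α)·318 of feed at 0.719 water and removes 0.635 of that water:
0.635×0.719×(1−α)×318 = 110.93
(1−α) = 110.93/145.19 = 0.7640;  α = 0.2360.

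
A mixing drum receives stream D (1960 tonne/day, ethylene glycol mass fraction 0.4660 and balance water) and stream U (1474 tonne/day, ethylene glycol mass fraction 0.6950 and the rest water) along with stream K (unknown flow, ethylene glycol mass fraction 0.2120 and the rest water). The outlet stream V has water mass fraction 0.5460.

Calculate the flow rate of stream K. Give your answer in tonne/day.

Let K be the unknown flow. Total out = 3434 + K.
water balance: 1496.2 + 0.788·K = 0.546·(3434 + K)
(0.788 − 0.546)·K = 0.546×3434 − 1496.2 = 378.75
K = 378.75 / 0.242 = 1565.1 tonne/day

1565 tonne/day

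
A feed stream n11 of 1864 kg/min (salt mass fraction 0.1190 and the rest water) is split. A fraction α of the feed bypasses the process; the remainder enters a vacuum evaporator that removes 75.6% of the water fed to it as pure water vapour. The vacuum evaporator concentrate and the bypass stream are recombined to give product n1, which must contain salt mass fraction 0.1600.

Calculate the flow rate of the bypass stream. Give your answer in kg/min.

1147 kg/min

All 1864×0.119 = 221.82 kg/min of salt reaches n1, so n1 = 221.82/0.160 = 1386.3 kg/min and vapour = 477.65 kg/min.
The evaporator receives (1−α)·1864 of feed at 0.881 water and removes 0.756 of that water:
0.756×0.881×(1−α)×1864 = 477.65
(1−α) = 477.65/1241.5 = 0.3847;  α = 0.6153.
Bypass flow = 0.6153×1864 = 1146.8 kg/min.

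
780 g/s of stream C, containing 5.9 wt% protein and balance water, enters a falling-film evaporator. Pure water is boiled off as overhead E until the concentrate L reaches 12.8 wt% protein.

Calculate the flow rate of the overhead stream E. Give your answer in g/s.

420.5 g/s

protein is conserved: 780×0.059 = 46.02 g/s all reports to the concentrate.
Concentrate = 46.02/(target fraction) = 359.53 g/s.
Overhead = 780 − 359.53 = 420.47 g/s.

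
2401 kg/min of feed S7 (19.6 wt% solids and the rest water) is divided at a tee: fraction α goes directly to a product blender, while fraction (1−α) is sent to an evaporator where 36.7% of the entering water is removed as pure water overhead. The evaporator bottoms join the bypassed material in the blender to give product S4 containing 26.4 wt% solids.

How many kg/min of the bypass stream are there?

305.1 kg/min

All 2401×0.196 = 470.6 kg/min of solids reaches S4, so S4 = 470.6/0.264 = 1782.6 kg/min and vapour = 618.44 kg/min.
The evaporator receives (1−α)·2401 of feed at 0.804 water and removes 0.367 of that water:
0.367×0.804×(1−α)×2401 = 618.44
(1−α) = 618.44/708.46 = 0.8729;  α = 0.1271.
Bypass flow = 0.1271×2401 = 305.08 kg/min.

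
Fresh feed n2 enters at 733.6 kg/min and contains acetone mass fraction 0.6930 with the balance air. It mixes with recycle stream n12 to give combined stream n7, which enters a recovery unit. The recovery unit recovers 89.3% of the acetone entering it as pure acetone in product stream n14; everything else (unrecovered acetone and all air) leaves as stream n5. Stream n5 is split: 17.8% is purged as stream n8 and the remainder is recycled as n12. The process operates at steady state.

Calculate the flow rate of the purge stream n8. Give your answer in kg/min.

air enters only via n2 and leaves only via the purge: 733.6×0.307 = 0.178×(air in n5), and the recovery unit passes all air, so air in n7 = air in n5 = 1265.3 kg/min.
acetone in n7: m_A = 733.6×0.693 + (1−0.178)·(1−0.893)·m_A, so m_A = 508.38/0.9120 = 557.41 kg/min.
n5 = (1−0.893)×557.41 + 1265.3 = 1324.9 kg/min.
Purge n8 = 0.178×1324.9 = 235.83 kg/min.

235.8 kg/min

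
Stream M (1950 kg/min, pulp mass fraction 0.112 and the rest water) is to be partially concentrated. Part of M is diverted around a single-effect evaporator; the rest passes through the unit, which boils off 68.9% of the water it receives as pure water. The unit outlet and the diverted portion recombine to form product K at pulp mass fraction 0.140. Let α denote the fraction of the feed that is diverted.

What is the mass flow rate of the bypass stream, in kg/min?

All 1950×0.112 = 218.4 kg/min of pulp reaches K, so K = 218.4/0.140 = 1560 kg/min and vapour = 390 kg/min.
The evaporator receives (1−α)·1950 of feed at 0.888 water and removes 0.689 of that water:
0.689×0.888×(1−α)×1950 = 390
(1−α) = 390/1193.1 = 0.3269;  α = 0.6731.
Bypass flow = 0.6731×1950 = 1312.6 kg/min.

1313 kg/min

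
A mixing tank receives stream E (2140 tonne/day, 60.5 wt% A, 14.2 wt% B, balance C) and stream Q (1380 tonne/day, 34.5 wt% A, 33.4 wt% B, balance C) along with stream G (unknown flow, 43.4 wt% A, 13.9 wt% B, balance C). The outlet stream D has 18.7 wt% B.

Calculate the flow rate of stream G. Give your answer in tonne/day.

2220 tonne/day

Let G be the unknown flow. Total out = 3520 + G.
B balance: 764.8 + 0.139·G = 0.187·(3520 + G)
(0.139 − 0.187)·G = 0.187×3520 − 764.8 = -106.56
G = -106.56 / -0.048 = 2220 tonne/day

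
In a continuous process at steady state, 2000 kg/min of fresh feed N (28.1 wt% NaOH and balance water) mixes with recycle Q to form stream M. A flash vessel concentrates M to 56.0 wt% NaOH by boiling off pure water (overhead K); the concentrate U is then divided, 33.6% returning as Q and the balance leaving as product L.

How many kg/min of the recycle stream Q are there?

Overall NaOH balance (none leaves overhead): NaOH in fresh feed = NaOH in product, i.e. 2000×0.281 = (1−0.336)·U·0.560.
U = 562/(0.560×0.664) = 1511.4 kg/min.
Recycle Q = 0.336×1511.4 = 507.83 kg/min.

507.8 kg/min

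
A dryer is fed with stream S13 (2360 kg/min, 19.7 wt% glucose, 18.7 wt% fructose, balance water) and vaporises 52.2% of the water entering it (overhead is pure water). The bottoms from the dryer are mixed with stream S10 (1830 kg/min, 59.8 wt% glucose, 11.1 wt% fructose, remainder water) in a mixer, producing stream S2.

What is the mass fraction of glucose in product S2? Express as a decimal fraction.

Vapour removed = 0.522×0.616×2360 = 758.86 kg/min; concentrate = 1601.1 kg/min.
glucose reaching the mixer = 464.92 (from concentrate) + 1830×0.598 = 1559.3 kg/min.
Product flow = 1601.1 + 1830 = 3431.1 kg/min; glucose fraction = 0.454.

0.454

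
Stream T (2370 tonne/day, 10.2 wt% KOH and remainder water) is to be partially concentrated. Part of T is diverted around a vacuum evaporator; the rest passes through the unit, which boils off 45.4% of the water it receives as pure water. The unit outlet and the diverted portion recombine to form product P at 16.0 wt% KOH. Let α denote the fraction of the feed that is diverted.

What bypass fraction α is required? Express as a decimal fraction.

0.111

All 2370×0.102 = 241.74 tonne/day of KOH reaches P, so P = 241.74/0.160 = 1510.9 tonne/day and vapour = 859.13 tonne/day.
The evaporator receives (1−α)·2370 of feed at 0.898 water and removes 0.454 of that water:
0.454×0.898×(1−α)×2370 = 859.13
(1−α) = 859.13/966.23 = 0.8892;  α = 0.1108.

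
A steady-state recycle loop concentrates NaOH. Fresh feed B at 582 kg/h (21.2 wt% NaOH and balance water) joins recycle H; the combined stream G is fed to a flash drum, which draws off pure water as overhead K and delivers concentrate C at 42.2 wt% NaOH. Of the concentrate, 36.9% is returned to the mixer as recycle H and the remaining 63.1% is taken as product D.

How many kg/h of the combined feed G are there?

Overall NaOH balance (none leaves overhead): NaOH in fresh feed = NaOH in product, i.e. 582×0.212 = (1−0.369)·C·0.422.
C = 123.38/(0.422×0.631) = 463.36 kg/h.
Recycle H = 0.369×463.36 = 170.98 kg/h.
Combined feed G = 582 + 170.98 = 752.98 kg/h.

753 kg/h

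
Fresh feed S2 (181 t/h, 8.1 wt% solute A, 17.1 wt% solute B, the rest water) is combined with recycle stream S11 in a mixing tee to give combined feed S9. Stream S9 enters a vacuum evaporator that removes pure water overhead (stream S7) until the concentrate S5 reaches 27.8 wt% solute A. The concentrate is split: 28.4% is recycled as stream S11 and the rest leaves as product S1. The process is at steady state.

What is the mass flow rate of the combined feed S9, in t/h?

201.9 t/h

Overall solute A balance (none leaves overhead): solute A in fresh feed = solute A in product, i.e. 181×0.081 = (1−0.284)·S5·0.278.
S5 = 14.661/(0.278×0.716) = 73.656 t/h.
Recycle S11 = 0.284×73.656 = 20.918 t/h.
Combined feed S9 = 181 + 20.918 = 201.92 t/h.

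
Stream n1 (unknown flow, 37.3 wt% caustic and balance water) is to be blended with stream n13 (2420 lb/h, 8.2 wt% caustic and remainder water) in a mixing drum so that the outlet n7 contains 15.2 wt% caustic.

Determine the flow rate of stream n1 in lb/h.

Let n1 be the unknown flow. Total out = 2420 + n1.
caustic balance: 198.44 + 0.373·n1 = 0.152·(2420 + n1)
(0.373 − 0.152)·n1 = 0.152×2420 − 198.44 = 169.4
n1 = 169.4 / 0.221 = 766.52 lb/h

766.5 lb/h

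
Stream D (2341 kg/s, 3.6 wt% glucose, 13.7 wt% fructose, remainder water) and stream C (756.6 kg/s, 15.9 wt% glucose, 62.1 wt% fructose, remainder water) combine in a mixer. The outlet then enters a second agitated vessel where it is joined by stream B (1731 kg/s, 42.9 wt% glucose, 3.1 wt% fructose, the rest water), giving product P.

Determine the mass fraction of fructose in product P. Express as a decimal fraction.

Overall, product flow = 4828.6 kg/s.
fructose in = 2341×0.137 + 756.6×0.621 + 1731×0.031 = 844.23 kg/s.
fructose fraction in P = 0.1748.

0.1748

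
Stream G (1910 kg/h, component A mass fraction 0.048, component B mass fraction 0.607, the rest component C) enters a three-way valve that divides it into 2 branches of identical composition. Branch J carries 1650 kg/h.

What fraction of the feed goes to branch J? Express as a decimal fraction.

0.864

Fraction to J = 1650/1910 = 0.8639.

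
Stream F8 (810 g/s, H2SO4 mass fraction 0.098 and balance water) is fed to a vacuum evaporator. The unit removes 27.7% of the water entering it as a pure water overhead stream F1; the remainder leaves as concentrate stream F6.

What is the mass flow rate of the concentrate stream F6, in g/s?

607.6 g/s

water entering = 810×0.902 = 730.62 g/s; overhead removed = 0.277×730.62 = 202.38 g/s.
Concentrate = 810 − 202.38 = 607.62 g/s.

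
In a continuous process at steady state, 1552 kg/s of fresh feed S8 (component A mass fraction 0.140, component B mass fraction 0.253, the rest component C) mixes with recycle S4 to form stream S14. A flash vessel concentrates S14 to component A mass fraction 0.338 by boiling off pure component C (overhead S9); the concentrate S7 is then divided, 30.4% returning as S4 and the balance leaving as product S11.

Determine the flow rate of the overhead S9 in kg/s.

909.2 kg/s

Overall component A balance (none leaves overhead): component A in fresh feed = component A in product, i.e. 1552×0.140 = (1−0.304)·S7·0.338.
S7 = 217.28/(0.338×0.696) = 923.62 kg/s.
Recycle S4 = 0.304×923.62 = 280.78 kg/s.
Combined feed S14 = 1552 + 280.78 = 1832.8 kg/s.
Overhead S9 = S14 − S7 = 1832.8 − 923.62 = 909.16 kg/s.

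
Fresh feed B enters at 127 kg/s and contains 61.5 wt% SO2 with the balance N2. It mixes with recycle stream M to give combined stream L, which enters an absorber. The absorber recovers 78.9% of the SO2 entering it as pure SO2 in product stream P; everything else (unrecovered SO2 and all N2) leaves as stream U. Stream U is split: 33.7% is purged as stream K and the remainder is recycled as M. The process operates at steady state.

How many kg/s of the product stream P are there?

71.65 kg/s

SO2 in L: m_A = 127×0.615 + (1−0.337)·(1−0.789)·m_A, so m_A = 78.105/0.8601 = 90.808 kg/s.
Product P = 0.789×90.808 = 71.648 kg/s.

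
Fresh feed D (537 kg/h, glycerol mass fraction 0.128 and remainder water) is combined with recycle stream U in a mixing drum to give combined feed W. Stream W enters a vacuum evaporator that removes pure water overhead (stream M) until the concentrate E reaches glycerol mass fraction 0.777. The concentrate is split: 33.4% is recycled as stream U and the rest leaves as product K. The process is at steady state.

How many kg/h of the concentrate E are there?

132.8 kg/h

Overall glycerol balance (none leaves overhead): glycerol in fresh feed = glycerol in product, i.e. 537×0.128 = (1−0.334)·E·0.777.
E = 68.736/(0.777×0.666) = 132.83 kg/h.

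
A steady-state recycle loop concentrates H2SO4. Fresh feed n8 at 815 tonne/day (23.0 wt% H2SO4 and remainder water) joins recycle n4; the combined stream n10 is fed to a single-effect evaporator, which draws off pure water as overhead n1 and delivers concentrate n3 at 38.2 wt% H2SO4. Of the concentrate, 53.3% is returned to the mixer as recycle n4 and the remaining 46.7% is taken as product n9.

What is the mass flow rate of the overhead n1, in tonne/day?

324.3 tonne/day

Overall H2SO4 balance (none leaves overhead): H2SO4 in fresh feed = H2SO4 in product, i.e. 815×0.230 = (1−0.533)·n3·0.382.
n3 = 187.45/(0.382×0.467) = 1050.8 tonne/day.
Recycle n4 = 0.533×1050.8 = 560.06 tonne/day.
Combined feed n10 = 815 + 560.06 = 1375.1 tonne/day.
Overhead n1 = n10 − n3 = 1375.1 − 1050.8 = 324.29 tonne/day.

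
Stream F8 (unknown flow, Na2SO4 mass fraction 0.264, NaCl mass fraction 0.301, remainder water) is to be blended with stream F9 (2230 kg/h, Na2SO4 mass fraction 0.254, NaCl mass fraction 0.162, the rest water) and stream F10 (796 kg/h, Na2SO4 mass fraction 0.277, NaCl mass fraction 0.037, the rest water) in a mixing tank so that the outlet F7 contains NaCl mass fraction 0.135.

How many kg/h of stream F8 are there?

Let F8 be the unknown flow. Total out = 3026 + F8.
NaCl balance: 390.71 + 0.301·F8 = 0.135·(3026 + F8)
(0.301 − 0.135)·F8 = 0.135×3026 − 390.71 = 17.798
F8 = 17.798 / 0.166 = 107.22 kg/h

107.2 kg/h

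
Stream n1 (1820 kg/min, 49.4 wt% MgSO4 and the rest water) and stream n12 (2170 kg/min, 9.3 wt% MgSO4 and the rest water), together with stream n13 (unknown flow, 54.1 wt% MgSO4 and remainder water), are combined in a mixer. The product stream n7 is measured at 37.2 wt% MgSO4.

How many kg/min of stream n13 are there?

Let n13 be the unknown flow. Total out = 3990 + n13.
MgSO4 balance: 1100.9 + 0.541·n13 = 0.372·(3990 + n13)
(0.541 − 0.372)·n13 = 0.372×3990 − 1100.9 = 383.39
n13 = 383.39 / 0.169 = 2268.6 kg/min

2269 kg/min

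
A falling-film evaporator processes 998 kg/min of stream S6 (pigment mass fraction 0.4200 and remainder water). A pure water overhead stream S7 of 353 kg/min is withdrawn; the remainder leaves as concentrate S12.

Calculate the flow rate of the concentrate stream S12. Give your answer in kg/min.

Concentrate = 998 − 353 = 645 kg/min.

645 kg/min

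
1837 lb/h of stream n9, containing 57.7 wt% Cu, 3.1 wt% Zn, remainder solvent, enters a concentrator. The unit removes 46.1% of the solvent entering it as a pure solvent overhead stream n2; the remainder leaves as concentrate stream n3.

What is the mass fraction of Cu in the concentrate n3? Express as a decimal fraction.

0.7043

Cu is not removed: 1837×0.577 = 1059.9 lb/h of Cu enters n3.
solvent entering = 1837×0.392 = 720.1 lb/h; overhead removed = 0.461×720.1 = 331.97 lb/h.
Concentrate = 1837 − 331.97 = 1505 lb/h.
Mass fraction = 1059.9/1505 = 0.7043.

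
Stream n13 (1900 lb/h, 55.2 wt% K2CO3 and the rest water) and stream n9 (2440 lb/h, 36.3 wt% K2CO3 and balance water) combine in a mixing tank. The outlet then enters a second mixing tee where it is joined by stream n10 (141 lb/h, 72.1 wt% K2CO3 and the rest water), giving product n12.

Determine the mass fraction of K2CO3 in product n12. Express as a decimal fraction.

Overall, product flow = 4481 lb/h.
K2CO3 in = 1900×0.552 + 2440×0.363 + 141×0.721 = 2036.2 lb/h.
K2CO3 fraction in n12 = 0.4544.

0.4544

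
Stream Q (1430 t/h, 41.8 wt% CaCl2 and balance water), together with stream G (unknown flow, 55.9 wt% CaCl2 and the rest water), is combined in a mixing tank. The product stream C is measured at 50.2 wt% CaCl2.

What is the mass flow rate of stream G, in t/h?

Let G be the unknown flow. Total out = 1430 + G.
CaCl2 balance: 597.74 + 0.559·G = 0.502·(1430 + G)
(0.559 − 0.502)·G = 0.502×1430 − 597.74 = 120.12
G = 120.12 / 0.057 = 2107.4 t/h

2107 t/h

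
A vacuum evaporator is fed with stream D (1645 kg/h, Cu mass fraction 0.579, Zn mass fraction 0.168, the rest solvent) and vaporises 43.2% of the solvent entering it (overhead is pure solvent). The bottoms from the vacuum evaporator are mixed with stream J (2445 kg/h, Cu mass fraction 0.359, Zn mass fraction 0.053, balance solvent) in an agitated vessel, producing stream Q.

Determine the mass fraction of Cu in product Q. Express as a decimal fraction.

0.468

Vapour removed = 0.432×0.253×1645 = 179.79 kg/h; concentrate = 1465.2 kg/h.
Cu reaching the mixer = 952.45 (from concentrate) + 2445×0.359 = 1830.2 kg/h.
Product flow = 1465.2 + 2445 = 3910.2 kg/h; Cu fraction = 0.468.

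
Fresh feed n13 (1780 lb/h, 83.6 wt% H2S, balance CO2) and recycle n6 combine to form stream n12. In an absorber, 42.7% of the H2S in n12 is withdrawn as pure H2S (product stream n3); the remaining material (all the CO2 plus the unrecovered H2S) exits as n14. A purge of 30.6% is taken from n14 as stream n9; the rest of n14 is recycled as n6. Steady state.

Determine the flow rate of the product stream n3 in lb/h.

H2S in n12: m_A = 1780×0.836 + (1−0.306)·(1−0.427)·m_A, so m_A = 1488.1/0.6023 = 2470.5 lb/h.
Product n3 = 0.427×2470.5 = 1054.9 lb/h.

1055 lb/h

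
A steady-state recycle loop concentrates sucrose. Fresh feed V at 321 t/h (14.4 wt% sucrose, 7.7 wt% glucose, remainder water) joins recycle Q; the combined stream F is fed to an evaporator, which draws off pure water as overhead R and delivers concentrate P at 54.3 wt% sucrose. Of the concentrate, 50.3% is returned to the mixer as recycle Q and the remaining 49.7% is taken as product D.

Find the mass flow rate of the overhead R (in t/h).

235.9 t/h

Overall sucrose balance (none leaves overhead): sucrose in fresh feed = sucrose in product, i.e. 321×0.144 = (1−0.503)·P·0.543.
P = 46.224/(0.543×0.497) = 171.28 t/h.
Recycle Q = 0.503×171.28 = 86.155 t/h.
Combined feed F = 321 + 86.155 = 407.15 t/h.
Overhead R = F − P = 407.15 − 171.28 = 235.87 t/h.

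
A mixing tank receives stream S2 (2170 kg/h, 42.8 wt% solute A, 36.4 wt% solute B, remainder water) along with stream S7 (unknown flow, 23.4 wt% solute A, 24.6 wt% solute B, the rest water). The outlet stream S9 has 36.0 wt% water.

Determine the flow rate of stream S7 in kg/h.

Let S7 be the unknown flow. Total out = 2170 + S7.
water balance: 451.36 + 0.520·S7 = 0.360·(2170 + S7)
(0.520 − 0.360)·S7 = 0.360×2170 − 451.36 = 329.84
S7 = 329.84 / 0.160 = 2061.5 kg/h

2061 kg/h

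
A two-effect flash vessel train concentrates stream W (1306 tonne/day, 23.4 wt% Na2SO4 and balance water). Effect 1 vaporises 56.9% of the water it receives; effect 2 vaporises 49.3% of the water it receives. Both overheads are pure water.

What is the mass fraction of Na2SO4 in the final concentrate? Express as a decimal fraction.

0.583

water in feed = 1306×0.766 = 1000.4 tonne/day.
After stage 1: water left = (1−0.569)×1000.4 = 431.17; stream total = 736.77 tonne/day.
After stage 2: water left = (1−0.493)×431.17 = 218.6; final concentrate = 524.21 tonne/day.
Na2SO4 fraction = 305.6/524.21 = 0.583.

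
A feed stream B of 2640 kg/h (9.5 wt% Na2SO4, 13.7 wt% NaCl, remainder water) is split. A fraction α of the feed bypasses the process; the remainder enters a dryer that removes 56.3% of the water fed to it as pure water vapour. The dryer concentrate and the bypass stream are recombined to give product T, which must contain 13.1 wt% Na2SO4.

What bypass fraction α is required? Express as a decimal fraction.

All 2640×0.095 = 250.8 kg/h of Na2SO4 reaches T, so T = 250.8/0.131 = 1914.5 kg/h and vapour = 725.5 kg/h.
The evaporator receives (1−α)·2640 of feed at 0.768 water and removes 0.563 of that water:
0.563×0.768×(1−α)×2640 = 725.5
(1−α) = 725.5/1141.5 = 0.6356;  α = 0.3644.

0.364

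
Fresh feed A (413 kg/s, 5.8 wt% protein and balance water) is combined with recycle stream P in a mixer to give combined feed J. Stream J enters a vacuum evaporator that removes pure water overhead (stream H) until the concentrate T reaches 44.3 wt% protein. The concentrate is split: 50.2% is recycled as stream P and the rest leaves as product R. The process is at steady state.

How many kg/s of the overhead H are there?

358.9 kg/s

Overall protein balance (none leaves overhead): protein in fresh feed = protein in product, i.e. 413×0.058 = (1−0.502)·T·0.443.
T = 23.954/(0.443×0.498) = 108.58 kg/s.
Recycle P = 0.502×108.58 = 54.507 kg/s.
Combined feed J = 413 + 54.507 = 467.51 kg/s.
Overhead H = J − T = 467.51 − 108.58 = 358.93 kg/s.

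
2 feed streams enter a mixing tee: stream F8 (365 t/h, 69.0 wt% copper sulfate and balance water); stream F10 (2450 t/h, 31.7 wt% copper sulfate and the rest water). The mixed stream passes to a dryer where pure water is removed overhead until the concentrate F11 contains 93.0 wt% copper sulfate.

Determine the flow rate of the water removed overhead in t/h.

copper sulfate entering = 365×0.690 + 2450×0.317 = 1028.5 t/h.
All copper sulfate reports to F11, so F11 = 1028.5/0.930 = 1105.9 t/h.
Total feed = 2815 t/h; overhead = 2815 − 1105.9 = 1709.1 t/h.

1709 t/h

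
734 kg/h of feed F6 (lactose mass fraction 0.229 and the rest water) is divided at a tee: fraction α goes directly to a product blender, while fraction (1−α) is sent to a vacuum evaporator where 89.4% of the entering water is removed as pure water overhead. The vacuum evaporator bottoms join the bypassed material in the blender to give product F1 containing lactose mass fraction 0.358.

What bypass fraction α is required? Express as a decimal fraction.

All 734×0.229 = 168.09 kg/h of lactose reaches F1, so F1 = 168.09/0.358 = 469.51 kg/h and vapour = 264.49 kg/h.
The evaporator receives (1−α)·734 of feed at 0.771 water and removes 0.894 of that water:
0.894×0.771×(1−α)×734 = 264.49
(1−α) = 264.49/505.93 = 0.5228;  α = 0.4772.

0.477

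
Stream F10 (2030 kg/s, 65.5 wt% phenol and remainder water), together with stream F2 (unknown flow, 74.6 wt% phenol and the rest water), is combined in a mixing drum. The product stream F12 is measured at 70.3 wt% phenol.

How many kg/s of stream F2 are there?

2266 kg/s

Let F2 be the unknown flow. Total out = 2030 + F2.
phenol balance: 1329.7 + 0.746·F2 = 0.703·(2030 + F2)
(0.746 − 0.703)·F2 = 0.703×2030 − 1329.7 = 97.44
F2 = 97.44 / 0.043 = 2266 kg/s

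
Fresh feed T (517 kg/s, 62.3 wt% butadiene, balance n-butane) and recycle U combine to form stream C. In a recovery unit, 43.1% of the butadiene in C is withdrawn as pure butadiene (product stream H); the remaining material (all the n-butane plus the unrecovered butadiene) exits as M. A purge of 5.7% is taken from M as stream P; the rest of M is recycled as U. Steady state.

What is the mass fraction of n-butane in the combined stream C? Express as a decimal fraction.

0.831

n-butane enters only via T and leaves only via the purge: 517×0.377 = 0.057×(n-butane in M), and the recovery unit passes all n-butane, so n-butane in C = n-butane in M = 3419.5 kg/s.
butadiene in C: m_A = 517×0.623 + (1−0.057)·(1−0.431)·m_A, so m_A = 322.09/0.4634 = 695.01 kg/s.
C = 695.01 + 3419.5 = 4114.5 kg/s.
n-butane fraction in C = 3419.5/4114.5 = 0.831.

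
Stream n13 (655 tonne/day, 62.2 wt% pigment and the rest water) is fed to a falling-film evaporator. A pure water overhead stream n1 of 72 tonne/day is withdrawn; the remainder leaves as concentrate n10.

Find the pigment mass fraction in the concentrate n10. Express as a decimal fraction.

pigment is not removed: 655×0.622 = 407.41 tonne/day of pigment enters n10.
Concentrate = 655 − 72 = 583 tonne/day.
Mass fraction = 407.41/583 = 0.699.

0.699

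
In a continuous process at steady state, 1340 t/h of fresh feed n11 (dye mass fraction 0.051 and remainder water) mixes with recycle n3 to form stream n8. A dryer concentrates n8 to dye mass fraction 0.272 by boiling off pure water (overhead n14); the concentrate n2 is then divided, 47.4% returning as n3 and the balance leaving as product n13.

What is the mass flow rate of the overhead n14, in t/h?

Overall dye balance (none leaves overhead): dye in fresh feed = dye in product, i.e. 1340×0.051 = (1−0.474)·n2·0.272.
n2 = 68.34/(0.272×0.526) = 477.66 t/h.
Recycle n3 = 0.474×477.66 = 226.41 t/h.
Combined feed n8 = 1340 + 226.41 = 1566.4 t/h.
Overhead n14 = n8 − n2 = 1566.4 − 477.66 = 1088.8 t/h.

1089 t/h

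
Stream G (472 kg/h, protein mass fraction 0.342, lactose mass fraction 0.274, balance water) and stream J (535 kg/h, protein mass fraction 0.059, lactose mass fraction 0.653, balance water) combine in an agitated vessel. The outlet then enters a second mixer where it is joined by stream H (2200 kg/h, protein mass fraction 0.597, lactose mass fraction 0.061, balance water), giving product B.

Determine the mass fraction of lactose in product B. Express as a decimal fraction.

Overall, product flow = 3207 kg/h.
lactose in = 472×0.274 + 535×0.653 + 2200×0.061 = 612.88 kg/h.
lactose fraction in B = 0.191.

0.191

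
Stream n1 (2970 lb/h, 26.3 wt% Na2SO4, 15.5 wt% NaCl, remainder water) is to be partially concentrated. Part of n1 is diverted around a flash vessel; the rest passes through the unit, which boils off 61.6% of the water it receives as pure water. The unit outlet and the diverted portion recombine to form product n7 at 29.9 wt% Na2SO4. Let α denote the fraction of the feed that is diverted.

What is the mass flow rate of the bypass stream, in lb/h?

1973 lb/h

All 2970×0.263 = 781.11 lb/h of Na2SO4 reaches n7, so n7 = 781.11/0.299 = 2612.4 lb/h and vapour = 357.59 lb/h.
The evaporator receives (1−α)·2970 of feed at 0.582 water and removes 0.616 of that water:
0.616×0.582×(1−α)×2970 = 357.59
(1−α) = 357.59/1064.8 = 0.3358;  α = 0.6642.
Bypass flow = 0.6642×2970 = 1972.6 lb/h.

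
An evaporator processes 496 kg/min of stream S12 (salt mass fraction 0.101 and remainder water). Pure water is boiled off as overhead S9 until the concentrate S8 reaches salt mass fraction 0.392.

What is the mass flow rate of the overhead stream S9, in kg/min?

368.2 kg/min

salt is conserved: 496×0.101 = 50.096 kg/min all reports to the concentrate.
Concentrate = 50.096/(target fraction) = 127.8 kg/min.
Overhead = 496 − 127.8 = 368.2 kg/min.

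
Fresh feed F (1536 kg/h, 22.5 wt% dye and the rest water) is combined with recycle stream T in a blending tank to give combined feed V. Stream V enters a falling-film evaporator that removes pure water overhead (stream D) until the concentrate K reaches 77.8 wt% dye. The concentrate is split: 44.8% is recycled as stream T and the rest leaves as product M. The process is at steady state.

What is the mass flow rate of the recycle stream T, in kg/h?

360.5 kg/h

Overall dye balance (none leaves overhead): dye in fresh feed = dye in product, i.e. 1536×0.225 = (1−0.448)·K·0.778.
K = 345.6/(0.778×0.552) = 804.74 kg/h.
Recycle T = 0.448×804.74 = 360.52 kg/h.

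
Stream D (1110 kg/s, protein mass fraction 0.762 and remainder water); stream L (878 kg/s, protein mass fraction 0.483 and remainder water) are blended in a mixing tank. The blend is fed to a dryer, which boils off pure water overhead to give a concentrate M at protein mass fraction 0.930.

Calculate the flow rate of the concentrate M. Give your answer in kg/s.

protein entering = 1110×0.762 + 878×0.483 = 1269.9 kg/s.
All protein reports to M, so M = 1269.9/0.930 = 1365.5 kg/s.

1365 kg/s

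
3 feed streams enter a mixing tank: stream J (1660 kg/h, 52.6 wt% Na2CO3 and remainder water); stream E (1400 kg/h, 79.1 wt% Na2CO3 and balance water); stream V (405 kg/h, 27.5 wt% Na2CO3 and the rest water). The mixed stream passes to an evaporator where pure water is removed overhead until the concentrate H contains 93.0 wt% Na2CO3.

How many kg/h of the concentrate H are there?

2249 kg/h

Na2CO3 entering = 1660×0.526 + 1400×0.791 + 405×0.275 = 2091.9 kg/h.
All Na2CO3 reports to H, so H = 2091.9/0.930 = 2249.4 kg/h.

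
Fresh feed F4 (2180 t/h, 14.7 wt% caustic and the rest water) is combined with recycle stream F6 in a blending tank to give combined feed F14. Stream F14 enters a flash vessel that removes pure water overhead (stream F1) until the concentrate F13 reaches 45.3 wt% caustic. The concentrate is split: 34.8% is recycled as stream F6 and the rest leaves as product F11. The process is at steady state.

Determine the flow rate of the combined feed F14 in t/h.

Overall caustic balance (none leaves overhead): caustic in fresh feed = caustic in product, i.e. 2180×0.147 = (1−0.348)·F13·0.453.
F13 = 320.46/(0.453×0.652) = 1085 t/h.
Recycle F6 = 0.348×1085 = 377.58 t/h.
Combined feed F14 = 2180 + 377.58 = 2557.6 t/h.

2558 t/h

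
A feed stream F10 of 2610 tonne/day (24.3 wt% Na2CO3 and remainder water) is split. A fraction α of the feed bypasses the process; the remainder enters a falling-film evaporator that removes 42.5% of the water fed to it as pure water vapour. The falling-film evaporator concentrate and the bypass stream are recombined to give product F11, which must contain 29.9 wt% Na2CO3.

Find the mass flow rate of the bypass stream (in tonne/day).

All 2610×0.243 = 634.23 tonne/day of Na2CO3 reaches F11, so F11 = 634.23/0.299 = 2121.2 tonne/day and vapour = 488.83 tonne/day.
The evaporator receives (1−α)·2610 of feed at 0.757 water and removes 0.425 of that water:
0.425×0.757×(1−α)×2610 = 488.83
(1−α) = 488.83/839.7 = 0.5821;  α = 0.4179.
Bypass flow = 0.4179×2610 = 1090.6 tonne/day.

1091 tonne/day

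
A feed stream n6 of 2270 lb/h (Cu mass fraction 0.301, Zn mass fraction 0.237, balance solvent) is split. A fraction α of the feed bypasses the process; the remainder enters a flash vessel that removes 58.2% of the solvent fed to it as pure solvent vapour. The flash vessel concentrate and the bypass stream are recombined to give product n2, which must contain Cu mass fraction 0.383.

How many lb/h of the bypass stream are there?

All 2270×0.301 = 683.27 lb/h of Cu reaches n2, so n2 = 683.27/0.383 = 1784 lb/h and vapour = 486.01 lb/h.
The evaporator receives (1−α)·2270 of feed at 0.462 solvent and removes 0.582 of that solvent:
0.582×0.462×(1−α)×2270 = 486.01
(1−α) = 486.01/610.37 = 0.7963;  α = 0.2037.
Bypass flow = 0.2037×2270 = 462.51 lb/h.

462.5 lb/h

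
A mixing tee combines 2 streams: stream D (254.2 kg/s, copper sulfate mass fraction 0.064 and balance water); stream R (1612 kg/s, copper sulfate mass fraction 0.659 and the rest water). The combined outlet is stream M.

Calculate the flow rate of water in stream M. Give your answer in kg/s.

water out = water in = 254.2×0.936 + 1612×0.341 = 787.62 kg/s.

787.6 kg/s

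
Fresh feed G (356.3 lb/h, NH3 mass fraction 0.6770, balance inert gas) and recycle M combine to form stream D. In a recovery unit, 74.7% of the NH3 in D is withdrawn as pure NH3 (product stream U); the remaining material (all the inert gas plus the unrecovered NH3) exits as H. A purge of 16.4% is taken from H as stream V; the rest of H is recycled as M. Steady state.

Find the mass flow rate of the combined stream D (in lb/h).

1008 lb/h

inert gas enters only via G and leaves only via the purge: 356.3×0.323 = 0.164×(inert gas in H), and the recovery unit passes all inert gas, so inert gas in D = inert gas in H = 701.74 lb/h.
NH3 in D: m_A = 356.3×0.677 + (1−0.164)·(1−0.747)·m_A, so m_A = 241.22/0.7885 = 305.92 lb/h.
D = 305.92 + 701.74 = 1007.7 lb/h.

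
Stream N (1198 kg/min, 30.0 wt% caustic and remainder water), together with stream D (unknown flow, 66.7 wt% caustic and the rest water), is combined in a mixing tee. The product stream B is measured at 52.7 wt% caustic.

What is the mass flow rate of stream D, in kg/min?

1942 kg/min

Let D be the unknown flow. Total out = 1198 + D.
caustic balance: 359.4 + 0.667·D = 0.527·(1198 + D)
(0.667 − 0.527)·D = 0.527×1198 − 359.4 = 271.95
D = 271.95 / 0.140 = 1942.5 kg/min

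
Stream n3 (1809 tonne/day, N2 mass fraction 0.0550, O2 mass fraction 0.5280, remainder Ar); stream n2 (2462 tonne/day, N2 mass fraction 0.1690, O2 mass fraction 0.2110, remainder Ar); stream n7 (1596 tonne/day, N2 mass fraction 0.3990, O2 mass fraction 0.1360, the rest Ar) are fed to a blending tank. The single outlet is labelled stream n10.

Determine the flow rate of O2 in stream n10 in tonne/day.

O2 out = O2 in = 1809×0.528 + 2462×0.211 + 1596×0.136 = 1691.7 tonne/day.

1692 tonne/day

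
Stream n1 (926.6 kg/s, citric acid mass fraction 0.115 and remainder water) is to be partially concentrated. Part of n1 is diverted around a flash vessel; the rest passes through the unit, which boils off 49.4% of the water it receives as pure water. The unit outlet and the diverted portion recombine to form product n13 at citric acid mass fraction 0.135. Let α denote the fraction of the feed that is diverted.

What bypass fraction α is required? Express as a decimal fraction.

0.661

All 926.6×0.115 = 106.56 kg/s of citric acid reaches n13, so n13 = 106.56/0.135 = 789.33 kg/s and vapour = 137.27 kg/s.
The evaporator receives (1−α)·926.6 of feed at 0.885 water and removes 0.494 of that water:
0.494×0.885×(1−α)×926.6 = 137.27
(1−α) = 137.27/405.1 = 0.3389;  α = 0.6611.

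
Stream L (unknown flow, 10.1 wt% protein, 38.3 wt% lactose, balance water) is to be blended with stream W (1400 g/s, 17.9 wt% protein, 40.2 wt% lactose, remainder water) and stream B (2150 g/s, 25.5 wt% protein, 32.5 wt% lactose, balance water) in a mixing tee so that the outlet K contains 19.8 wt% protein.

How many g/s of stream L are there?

989.2 g/s

Let L be the unknown flow. Total out = 3550 + L.
protein balance: 798.85 + 0.101·L = 0.198·(3550 + L)
(0.101 − 0.198)·L = 0.198×3550 − 798.85 = -95.95
L = -95.95 / -0.097 = 989.18 g/s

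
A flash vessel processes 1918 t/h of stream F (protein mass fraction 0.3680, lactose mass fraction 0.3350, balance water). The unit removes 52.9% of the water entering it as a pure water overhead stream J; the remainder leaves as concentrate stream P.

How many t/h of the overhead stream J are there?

301.3 t/h

water entering = 1918×0.297 = 569.65 t/h; overhead removed = 0.529×569.65 = 301.34 t/h.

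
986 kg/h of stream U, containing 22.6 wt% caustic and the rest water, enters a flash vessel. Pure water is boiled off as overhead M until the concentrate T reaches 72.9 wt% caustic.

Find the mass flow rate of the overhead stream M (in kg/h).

caustic is conserved: 986×0.226 = 222.84 kg/h all reports to the concentrate.
Concentrate = 222.84/(target fraction) = 305.67 kg/h.
Overhead = 986 − 305.67 = 680.33 kg/h.

680.3 kg/h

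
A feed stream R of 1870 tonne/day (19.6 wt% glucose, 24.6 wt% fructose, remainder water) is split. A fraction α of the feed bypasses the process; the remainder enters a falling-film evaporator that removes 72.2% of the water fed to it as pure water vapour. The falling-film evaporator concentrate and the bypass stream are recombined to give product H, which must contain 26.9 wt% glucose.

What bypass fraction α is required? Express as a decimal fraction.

0.326

All 1870×0.196 = 366.52 tonne/day of glucose reaches H, so H = 366.52/0.269 = 1362.5 tonne/day and vapour = 507.47 tonne/day.
The evaporator receives (1−α)·1870 of feed at 0.558 water and removes 0.722 of that water:
0.722×0.558×(1−α)×1870 = 507.47
(1−α) = 507.47/753.38 = 0.6736;  α = 0.3264.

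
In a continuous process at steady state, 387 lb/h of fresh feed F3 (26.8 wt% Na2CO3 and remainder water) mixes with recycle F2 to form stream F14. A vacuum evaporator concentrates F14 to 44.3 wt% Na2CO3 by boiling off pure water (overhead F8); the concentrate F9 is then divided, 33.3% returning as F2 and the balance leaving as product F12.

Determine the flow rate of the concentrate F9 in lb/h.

Overall Na2CO3 balance (none leaves overhead): Na2CO3 in fresh feed = Na2CO3 in product, i.e. 387×0.268 = (1−0.333)·F9·0.443.
F9 = 103.72/(0.443×0.667) = 351.01 lb/h.

351 lb/h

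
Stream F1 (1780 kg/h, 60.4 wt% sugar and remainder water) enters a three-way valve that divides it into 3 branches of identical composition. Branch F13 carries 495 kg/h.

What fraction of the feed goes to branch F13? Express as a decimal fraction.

0.278

Fraction to F13 = 495/1780 = 0.2781.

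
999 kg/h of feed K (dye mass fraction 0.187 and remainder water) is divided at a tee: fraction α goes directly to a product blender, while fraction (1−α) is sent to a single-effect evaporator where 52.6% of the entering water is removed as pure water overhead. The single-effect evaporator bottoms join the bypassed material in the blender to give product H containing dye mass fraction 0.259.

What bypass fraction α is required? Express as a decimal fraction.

0.350

All 999×0.187 = 186.81 kg/h of dye reaches H, so H = 186.81/0.259 = 721.29 kg/h and vapour = 277.71 kg/h.
The evaporator receives (1−α)·999 of feed at 0.813 water and removes 0.526 of that water:
0.526×0.813×(1−α)×999 = 277.71
(1−α) = 277.71/427.21 = 0.6501;  α = 0.3499.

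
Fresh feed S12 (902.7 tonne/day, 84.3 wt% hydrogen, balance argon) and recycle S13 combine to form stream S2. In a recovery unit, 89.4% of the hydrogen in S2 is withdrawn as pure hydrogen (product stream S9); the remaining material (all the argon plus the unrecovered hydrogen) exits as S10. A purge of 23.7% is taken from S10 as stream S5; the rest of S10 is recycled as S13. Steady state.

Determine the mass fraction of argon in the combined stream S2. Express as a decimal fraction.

0.419

argon enters only via S12 and leaves only via the purge: 902.7×0.157 = 0.237×(argon in S10), and the recovery unit passes all argon, so argon in S2 = argon in S10 = 597.99 tonne/day.
hydrogen in S2: m_A = 902.7×0.843 + (1−0.237)·(1−0.894)·m_A, so m_A = 760.98/0.9191 = 827.94 tonne/day.
S2 = 827.94 + 597.99 = 1425.9 tonne/day.
argon fraction in S2 = 597.99/1425.9 = 0.419.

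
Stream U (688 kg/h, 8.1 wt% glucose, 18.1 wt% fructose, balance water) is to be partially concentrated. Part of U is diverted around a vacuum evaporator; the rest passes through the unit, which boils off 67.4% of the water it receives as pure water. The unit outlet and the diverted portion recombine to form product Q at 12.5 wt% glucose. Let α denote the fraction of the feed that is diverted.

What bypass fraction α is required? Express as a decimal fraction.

0.292

All 688×0.081 = 55.728 kg/h of glucose reaches Q, so Q = 55.728/0.125 = 445.82 kg/h and vapour = 242.18 kg/h.
The evaporator receives (1−α)·688 of feed at 0.738 water and removes 0.674 of that water:
0.674×0.738×(1−α)×688 = 242.18
(1−α) = 242.18/342.22 = 0.7077;  α = 0.2923.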